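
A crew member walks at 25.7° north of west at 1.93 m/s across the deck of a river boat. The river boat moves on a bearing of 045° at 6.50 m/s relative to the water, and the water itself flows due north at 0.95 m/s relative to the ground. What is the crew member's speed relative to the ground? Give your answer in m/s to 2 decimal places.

In east/north components (m/s): crew member relative to river boat = (-1.739, 0.837); river boat relative to water = (4.596, 4.596); water relative to ground = (0.000, 0.950).
Sum = (2.857, 6.383) m/s.
Speed = |(2.857, 6.383)| = 6.993 m/s.

6.99 m/s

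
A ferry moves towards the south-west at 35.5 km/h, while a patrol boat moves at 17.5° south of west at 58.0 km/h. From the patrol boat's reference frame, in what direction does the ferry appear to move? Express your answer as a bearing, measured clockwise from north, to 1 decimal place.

104.2°

Taking east as x and north as y: ferry velocity = (-25.102, -25.102) km/h; patrol boat velocity = (-55.316, -17.441) km/h.
Velocity of ferry relative to patrol boat = (-25.102, -25.102) − (-55.316, -17.441) = (30.213, -7.661) km/h.
Bearing = atan2(30.21, -7.66) = 104.23° clockwise from north.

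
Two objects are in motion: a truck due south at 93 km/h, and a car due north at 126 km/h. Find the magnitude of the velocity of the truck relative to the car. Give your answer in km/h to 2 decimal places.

219.00 km/h

Taking east as x and north as y: truck velocity = (0.000, -93.000) km/h; car velocity = (0.000, 126.000) km/h.
Velocity of truck relative to car = (0.000, -93.000) − (0.000, 126.000) = (0.000, -219.000) km/h.
Magnitude = |(0.000, -219.000)| = 219.000 km/h.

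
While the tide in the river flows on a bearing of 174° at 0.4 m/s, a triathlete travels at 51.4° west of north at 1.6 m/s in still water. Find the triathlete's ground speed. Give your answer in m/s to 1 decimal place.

Taking east as x and north as y: velocity relative to the water = (-1.250, 0.998) m/s; the water relative to ground = (0.042, -0.398) m/s.
Velocity relative to ground = (-1.250, 0.998) + (0.042, -0.398) = (-1.209, 0.600) m/s.
Speed = |(-1.209, 0.600)| = 1.350 m/s.

1.3 m/s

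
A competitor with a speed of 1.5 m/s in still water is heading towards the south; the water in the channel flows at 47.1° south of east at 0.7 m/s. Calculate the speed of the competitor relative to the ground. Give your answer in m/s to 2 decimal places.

2.07 m/s

Taking east as x and north as y: velocity relative to the water = (0.000, -1.500) m/s; the water relative to ground = (0.477, -0.513) m/s.
Velocity relative to ground = (0.000, -1.500) + (0.477, -0.513) = (0.477, -2.013) m/s.
Speed = |(0.477, -2.013)| = 2.068 m/s.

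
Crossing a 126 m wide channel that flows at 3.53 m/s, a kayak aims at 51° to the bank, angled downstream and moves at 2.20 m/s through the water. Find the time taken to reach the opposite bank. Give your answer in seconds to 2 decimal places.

73.70 s

The component of the kayak's velocity perpendicular to the bank is 2.20 × sin 51° = 1.710 m/s.
The flow acts along the bank and has no component across it.
Time = 126 / 1.710 = 73.696 s.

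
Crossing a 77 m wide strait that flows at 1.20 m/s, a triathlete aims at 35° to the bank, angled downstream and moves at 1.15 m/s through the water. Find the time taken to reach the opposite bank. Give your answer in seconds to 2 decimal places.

116.74 s

The component of the triathlete's velocity perpendicular to the bank is 1.15 × sin 35° = 0.660 m/s.
Only the cross-stream component determines the crossing time; the current contributes nothing perpendicular to the bank.
Time = 77 / 0.660 = 116.735 s.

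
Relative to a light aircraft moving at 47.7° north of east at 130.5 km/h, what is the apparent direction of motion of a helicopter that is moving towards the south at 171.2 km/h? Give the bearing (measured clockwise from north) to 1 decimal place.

198.2°

Taking east as x and north as y: helicopter velocity = (0.000, -171.200) km/h; light aircraft velocity = (87.828, 96.522) km/h.
Velocity of helicopter relative to light aircraft = (0.000, -171.200) − (87.828, 96.522) = (-87.828, -267.722) km/h.
Bearing = atan2(-87.83, -267.72) = 198.16° clockwise from north.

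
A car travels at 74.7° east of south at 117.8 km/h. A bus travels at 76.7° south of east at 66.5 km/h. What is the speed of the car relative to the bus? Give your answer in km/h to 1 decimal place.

Taking east as x and north as y: car velocity = (113.625, -31.084) km/h; bus velocity = (15.298, -64.716) km/h.
Velocity of car relative to bus = (113.625, -31.084) − (15.298, -64.716) = (98.327, 33.632) km/h.
Magnitude = |(98.327, 33.632)| = 103.919 km/h.

103.9 km/h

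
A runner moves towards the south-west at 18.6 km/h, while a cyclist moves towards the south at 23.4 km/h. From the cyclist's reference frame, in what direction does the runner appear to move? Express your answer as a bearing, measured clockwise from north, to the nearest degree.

308°

Taking east as x and north as y: runner velocity = (-13.152, -13.152) km/h; cyclist velocity = (0.000, -23.400) km/h.
Velocity of runner relative to cyclist = (-13.152, -13.152) − (0.000, -23.400) = (-13.152, 10.248) km/h.
Bearing = atan2(-13.15, 10.25) = 307.92° clockwise from north.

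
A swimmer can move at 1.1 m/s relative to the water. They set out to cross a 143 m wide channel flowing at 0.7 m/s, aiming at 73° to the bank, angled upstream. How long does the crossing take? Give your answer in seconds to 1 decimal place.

The component of the swimmer's velocity perpendicular to the bank is 1.1 × sin 73° = 1.052 m/s.
The flow acts along the bank and has no component across it.
Time = 143 / 1.052 = 135.940 s.

135.9 s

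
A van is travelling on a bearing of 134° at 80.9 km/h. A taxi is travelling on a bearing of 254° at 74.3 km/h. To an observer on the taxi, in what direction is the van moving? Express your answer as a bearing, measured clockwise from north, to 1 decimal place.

Taking east as x and north as y: van velocity = (58.195, -56.198) km/h; taxi velocity = (-71.422, -20.480) km/h.
Velocity of van relative to taxi = (58.195, -56.198) − (-71.422, -20.480) = (129.616, -35.718) km/h.
Bearing = atan2(129.62, -35.72) = 105.41° clockwise from north.

105.4°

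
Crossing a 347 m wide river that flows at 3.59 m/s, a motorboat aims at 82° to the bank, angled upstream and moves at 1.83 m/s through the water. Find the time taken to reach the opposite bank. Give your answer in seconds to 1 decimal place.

The component of the motorboat's velocity perpendicular to the bank is 1.83 × sin 82° = 1.812 m/s.
The current is parallel to the bank, so it does not affect the crossing time.
Time = 347 / 1.812 = 191.481 s.

191.5 s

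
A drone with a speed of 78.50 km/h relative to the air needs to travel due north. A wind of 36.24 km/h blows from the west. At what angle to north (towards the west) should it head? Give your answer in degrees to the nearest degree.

27°

The wind pushes perpendicular to the desired track; the heading must have a component into the wind equal to 36.24 km/h: 78.50 sin θ = 36.24.
sin θ = 0.4617, so θ = 27.494°.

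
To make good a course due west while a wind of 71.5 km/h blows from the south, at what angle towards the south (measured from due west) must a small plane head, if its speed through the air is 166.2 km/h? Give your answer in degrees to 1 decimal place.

The wind pushes perpendicular to the desired track; the heading must have a component into the wind equal to 71.5 km/h: 166.2 sin θ = 71.5.
sin θ = 0.4302, so θ = 25.481°.

25.5°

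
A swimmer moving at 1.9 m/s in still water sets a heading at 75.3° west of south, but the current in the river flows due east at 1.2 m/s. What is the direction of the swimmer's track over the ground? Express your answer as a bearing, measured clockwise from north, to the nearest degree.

Taking east as x and north as y: velocity relative to the water = (-1.838, -0.482) m/s; the water relative to ground = (1.200, 0.000) m/s.
Velocity relative to ground = (-1.838, -0.482) + (1.200, 0.000) = (-0.638, -0.482) m/s.
Bearing = atan2(-0.64, -0.48) = 232.91° clockwise from north.

233°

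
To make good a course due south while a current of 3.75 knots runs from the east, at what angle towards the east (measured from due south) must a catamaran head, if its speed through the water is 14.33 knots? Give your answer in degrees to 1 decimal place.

15.2°

The current pushes perpendicular to the desired track; the heading must have a component into the current equal to 3.75 knots: 14.33 sin θ = 3.75.
sin θ = 0.2617, so θ = 15.170°.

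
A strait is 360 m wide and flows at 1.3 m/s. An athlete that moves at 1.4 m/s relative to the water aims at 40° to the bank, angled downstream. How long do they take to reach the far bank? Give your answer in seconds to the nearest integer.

The component of the athlete's velocity perpendicular to the bank is 1.4 × sin 40° = 0.900 m/s.
Only the cross-stream component determines the crossing time; the current contributes nothing perpendicular to the bank.
Time = 360 / 0.900 = 400.043 s.

400 s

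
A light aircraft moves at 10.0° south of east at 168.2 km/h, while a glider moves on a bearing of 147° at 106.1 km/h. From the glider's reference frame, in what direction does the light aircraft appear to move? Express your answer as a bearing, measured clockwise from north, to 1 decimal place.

Taking east as x and north as y: light aircraft velocity = (165.645, -29.208) km/h; glider velocity = (57.786, -88.983) km/h.
Velocity of light aircraft relative to glider = (165.645, -29.208) − (57.786, -88.983) = (107.858, 59.775) km/h.
Bearing = atan2(107.86, 59.78) = 61.00° clockwise from north.

061.0°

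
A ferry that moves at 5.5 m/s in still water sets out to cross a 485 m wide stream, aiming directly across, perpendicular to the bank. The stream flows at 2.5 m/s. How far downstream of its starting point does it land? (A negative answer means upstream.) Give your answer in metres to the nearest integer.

Perpendicular speed = 5.500 m/s; crossing time = 485 / 5.500 = 88.182 s.
Net downstream speed = 2.500 m/s.
Drift = 2.500 × 88.182 = 220.455 m (downstream).

220 m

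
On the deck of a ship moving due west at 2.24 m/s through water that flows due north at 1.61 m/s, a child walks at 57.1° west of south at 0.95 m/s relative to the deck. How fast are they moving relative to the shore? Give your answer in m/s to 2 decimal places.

3.23 m/s

In east/north components (m/s): child relative to ship = (-0.798, -0.516); ship relative to water = (-2.240, 0.000); water relative to ground = (0.000, 1.610).
Sum = (-3.038, 1.094) m/s.
Speed = |(-3.038, 1.094)| = 3.229 m/s.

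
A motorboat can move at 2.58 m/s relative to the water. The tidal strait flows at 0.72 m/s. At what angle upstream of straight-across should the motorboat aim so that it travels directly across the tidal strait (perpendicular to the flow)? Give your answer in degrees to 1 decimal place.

16.2°

To cancel the current, the upstream component of the motorboat's velocity must equal the flow: 2.58 sin θ = 0.72.
sin θ = 0.72 / 2.58 = 0.2791.
θ = arcsin(0.2791) = 16.205°.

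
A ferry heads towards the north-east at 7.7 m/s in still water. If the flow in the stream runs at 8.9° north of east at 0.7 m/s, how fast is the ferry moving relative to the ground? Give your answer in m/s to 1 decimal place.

8.3 m/s

Taking east as x and north as y: velocity relative to the water = (5.445, 5.445) m/s; the water relative to ground = (0.692, 0.108) m/s.
Velocity relative to ground = (5.445, 5.445) + (0.692, 0.108) = (6.136, 5.553) m/s.
Speed = |(6.136, 5.553)| = 8.276 m/s.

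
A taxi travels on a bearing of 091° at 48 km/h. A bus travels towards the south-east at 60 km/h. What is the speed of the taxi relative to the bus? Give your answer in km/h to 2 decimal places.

41.96 km/h

Taking east as x and north as y: taxi velocity = (47.993, -0.838) km/h; bus velocity = (42.426, -42.426) km/h.
Velocity of taxi relative to bus = (47.993, -0.838) − (42.426, -42.426) = (5.566, 41.589) km/h.
Magnitude = |(5.566, 41.589)| = 41.960 km/h.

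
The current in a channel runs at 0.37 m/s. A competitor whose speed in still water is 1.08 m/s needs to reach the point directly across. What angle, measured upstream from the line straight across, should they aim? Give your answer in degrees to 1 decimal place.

20.0°

To cancel the current, the upstream component of the competitor's velocity must equal the flow: 1.08 sin θ = 0.37.
sin θ = 0.37 / 1.08 = 0.3426.
θ = arcsin(0.3426) = 20.035°.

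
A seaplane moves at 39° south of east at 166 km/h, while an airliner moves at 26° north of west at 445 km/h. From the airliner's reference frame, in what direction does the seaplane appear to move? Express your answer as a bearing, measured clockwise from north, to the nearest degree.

120°

Taking east as x and north as y: seaplane velocity = (129.006, -104.467) km/h; airliner velocity = (-399.963, 195.075) km/h.
Velocity of seaplane relative to airliner = (129.006, -104.467) − (-399.963, 195.075) = (528.970, -299.542) km/h.
Bearing = atan2(528.97, -299.54) = 119.52° clockwise from north.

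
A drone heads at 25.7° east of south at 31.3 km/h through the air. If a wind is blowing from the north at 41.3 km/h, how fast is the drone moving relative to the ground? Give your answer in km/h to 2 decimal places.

70.82 km/h

Taking east as x and north as y: velocity relative to the air = (13.574, -28.204) km/h; the air relative to ground = (0.000, -41.300) km/h.
Velocity relative to ground = (13.574, -28.204) + (0.000, -41.300) = (13.574, -69.504) km/h.
Speed = |(13.574, -69.504)| = 70.817 km/h.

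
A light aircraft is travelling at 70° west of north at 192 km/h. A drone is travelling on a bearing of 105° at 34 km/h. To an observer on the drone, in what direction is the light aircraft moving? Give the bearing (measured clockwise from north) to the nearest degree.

Taking east as x and north as y: light aircraft velocity = (-180.421, 65.668) km/h; drone velocity = (32.841, -8.800) km/h.
Velocity of light aircraft relative to drone = (-180.421, 65.668) − (32.841, -8.800) = (-213.262, 74.468) km/h.
Bearing = atan2(-213.26, 74.47) = 289.25° clockwise from north.

289°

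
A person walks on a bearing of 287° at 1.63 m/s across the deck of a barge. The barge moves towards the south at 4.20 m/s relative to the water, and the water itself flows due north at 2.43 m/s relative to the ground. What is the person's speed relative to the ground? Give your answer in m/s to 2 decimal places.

2.03 m/s

In east/north components (m/s): person relative to barge = (-1.559, 0.477); barge relative to water = (0.000, -4.200); water relative to ground = (0.000, 2.430).
Sum = (-1.559, -1.293) m/s.
Speed = |(-1.559, -1.293)| = 2.026 m/s.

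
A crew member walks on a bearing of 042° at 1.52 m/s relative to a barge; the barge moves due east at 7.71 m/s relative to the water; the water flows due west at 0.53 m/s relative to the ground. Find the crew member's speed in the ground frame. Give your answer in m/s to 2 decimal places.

8.27 m/s

In east/north components (m/s): crew member relative to barge = (1.017, 1.130); barge relative to water = (7.710, 0.000); water relative to ground = (-0.530, 0.000).
Sum = (8.197, 1.130) m/s.
Speed = |(8.197, 1.130)| = 8.275 m/s.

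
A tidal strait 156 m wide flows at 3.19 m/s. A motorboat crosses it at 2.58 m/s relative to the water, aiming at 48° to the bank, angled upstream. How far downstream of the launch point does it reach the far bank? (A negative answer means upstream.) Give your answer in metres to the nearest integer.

119 m

Perpendicular speed = 1.917 m/s; crossing time = 156 / 1.917 = 81.364 s.
Net downstream speed = 1.464 m/s.
Drift = 1.464 × 81.364 = 119.088 m (downstream).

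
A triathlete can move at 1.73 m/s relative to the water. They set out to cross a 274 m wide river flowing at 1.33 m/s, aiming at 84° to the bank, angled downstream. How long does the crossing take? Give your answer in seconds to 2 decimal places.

The component of the triathlete's velocity perpendicular to the bank is 1.73 × sin 84° = 1.721 m/s.
The current is parallel to the bank, so it does not affect the crossing time.
Time = 274 / 1.721 = 159.254 s.

159.25 s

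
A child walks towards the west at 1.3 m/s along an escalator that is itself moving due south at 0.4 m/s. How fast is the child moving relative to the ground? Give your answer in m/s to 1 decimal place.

1.4 m/s

Taking east as x and north as y: escalator velocity = (0.000, -0.400) m/s; child velocity relative to escalator = (-1.300, 0.000) m/s.
Velocity relative to ground = (0.000, -0.400) + (-1.300, 0.000) = (-1.300, -0.400) m/s.
Speed = |(-1.300, -0.400)| = 1.360 m/s.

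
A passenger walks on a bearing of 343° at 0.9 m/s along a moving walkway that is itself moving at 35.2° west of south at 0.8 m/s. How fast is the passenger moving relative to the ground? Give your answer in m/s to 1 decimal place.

0.8 m/s

Taking east as x and north as y: moving walkway velocity = (-0.461, -0.654) m/s; passenger velocity relative to moving walkway = (-0.263, 0.861) m/s.
Velocity relative to ground = (-0.461, -0.654) + (-0.263, 0.861) = (-0.724, 0.207) m/s.
Speed = |(-0.724, 0.207)| = 0.753 m/s.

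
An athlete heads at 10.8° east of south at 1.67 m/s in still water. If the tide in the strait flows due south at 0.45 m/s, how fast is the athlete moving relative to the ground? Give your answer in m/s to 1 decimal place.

Taking east as x and north as y: velocity relative to the water = (0.313, -1.640) m/s; the water relative to ground = (0.000, -0.450) m/s.
Velocity relative to ground = (0.313, -1.640) + (0.000, -0.450) = (0.313, -2.090) m/s.
Speed = |(0.313, -2.090)| = 2.114 m/s.

2.1 m/s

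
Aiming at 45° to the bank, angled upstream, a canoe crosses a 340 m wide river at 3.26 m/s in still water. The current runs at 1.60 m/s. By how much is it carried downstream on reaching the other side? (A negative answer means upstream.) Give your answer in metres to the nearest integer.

Perpendicular speed = 2.305 m/s; crossing time = 340 / 2.305 = 147.495 s.
Net downstream speed = -0.705 m/s.
Drift = -0.705 × 147.495 = -104.009 m (upstream).

-104 m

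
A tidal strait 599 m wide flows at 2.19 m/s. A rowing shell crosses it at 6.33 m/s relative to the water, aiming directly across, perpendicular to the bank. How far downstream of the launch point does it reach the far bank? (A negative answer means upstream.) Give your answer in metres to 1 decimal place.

Perpendicular speed = 6.330 m/s; crossing time = 599 / 6.330 = 94.629 s.
Net downstream speed = 2.190 m/s.
Drift = 2.190 × 94.629 = 207.237 m (downstream).

207.2 m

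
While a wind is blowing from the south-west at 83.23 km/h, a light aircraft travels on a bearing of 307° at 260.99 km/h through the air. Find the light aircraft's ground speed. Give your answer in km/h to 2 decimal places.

Taking east as x and north as y: velocity relative to the air = (-208.436, 157.068) km/h; the air relative to ground = (58.852, 58.852) km/h.
Velocity relative to ground = (-208.436, 157.068) + (58.852, 58.852) = (-149.583, 215.920) km/h.
Speed = |(-149.583, 215.920)| = 262.672 km/h.

262.67 km/h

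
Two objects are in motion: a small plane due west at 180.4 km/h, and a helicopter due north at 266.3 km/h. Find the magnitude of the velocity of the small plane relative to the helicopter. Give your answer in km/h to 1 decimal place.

321.7 km/h

Taking east as x and north as y: small plane velocity = (-180.400, 0.000) km/h; helicopter velocity = (0.000, 266.300) km/h.
Velocity of small plane relative to helicopter = (-180.400, 0.000) − (0.000, 266.300) = (-180.400, -266.300) km/h.
Magnitude = |(-180.400, -266.300)| = 321.652 km/h.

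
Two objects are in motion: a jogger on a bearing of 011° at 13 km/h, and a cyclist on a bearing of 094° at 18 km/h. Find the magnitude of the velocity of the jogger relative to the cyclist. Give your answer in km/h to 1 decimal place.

20.9 km/h

Taking east as x and north as y: jogger velocity = (2.481, 12.761) km/h; cyclist velocity = (17.956, -1.256) km/h.
Velocity of jogger relative to cyclist = (2.481, 12.761) − (17.956, -1.256) = (-15.476, 14.017) km/h.
Magnitude = |(-15.476, 14.017)| = 20.880 km/h.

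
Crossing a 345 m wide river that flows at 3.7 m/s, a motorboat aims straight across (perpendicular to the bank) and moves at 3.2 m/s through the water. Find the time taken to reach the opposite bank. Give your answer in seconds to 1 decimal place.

107.8 s

The component of the motorboat's velocity perpendicular to the bank is 3.2 m/s.
Only the cross-stream component determines the crossing time; the current contributes nothing perpendicular to the bank.
Time = 345 / 3.200 = 107.812 s.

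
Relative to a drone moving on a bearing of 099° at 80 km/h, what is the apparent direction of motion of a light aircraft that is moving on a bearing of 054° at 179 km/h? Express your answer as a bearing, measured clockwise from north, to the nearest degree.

029°

Taking east as x and north as y: light aircraft velocity = (144.814, 105.214) km/h; drone velocity = (79.015, -12.515) km/h.
Velocity of light aircraft relative to drone = (144.814, 105.214) − (79.015, -12.515) = (65.799, 117.728) km/h.
Bearing = atan2(65.80, 117.73) = 29.20° clockwise from north.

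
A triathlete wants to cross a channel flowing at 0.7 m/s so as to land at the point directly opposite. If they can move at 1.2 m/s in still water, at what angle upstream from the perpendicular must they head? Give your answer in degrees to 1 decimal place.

35.7°

To cancel the current, the upstream component of the triathlete's velocity must equal the flow: 1.2 sin θ = 0.7.
sin θ = 0.7 / 1.2 = 0.5833.
θ = arcsin(0.5833) = 35.685°.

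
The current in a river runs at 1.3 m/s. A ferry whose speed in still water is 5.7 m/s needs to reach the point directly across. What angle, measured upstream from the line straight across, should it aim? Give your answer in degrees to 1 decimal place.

To cancel the current, the upstream component of the ferry's velocity must equal the flow: 5.7 sin θ = 1.3.
sin θ = 1.3 / 5.7 = 0.2281.
θ = arcsin(0.2281) = 13.183°.

13.2°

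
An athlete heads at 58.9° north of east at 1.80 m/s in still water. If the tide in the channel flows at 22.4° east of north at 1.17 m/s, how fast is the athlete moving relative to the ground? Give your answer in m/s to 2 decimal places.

Taking east as x and north as y: velocity relative to the water = (0.930, 1.541) m/s; the water relative to ground = (0.446, 1.082) m/s.
Velocity relative to ground = (0.930, 1.541) + (0.446, 1.082) = (1.376, 2.623) m/s.
Speed = |(1.376, 2.623)| = 2.962 m/s.

2.96 m/s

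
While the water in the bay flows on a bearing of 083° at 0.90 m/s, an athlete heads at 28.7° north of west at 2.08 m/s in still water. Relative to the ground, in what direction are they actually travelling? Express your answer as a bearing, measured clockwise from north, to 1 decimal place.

320.0°

Taking east as x and north as y: velocity relative to the water = (-1.824, 0.999) m/s; the water relative to ground = (0.893, 0.110) m/s.
Velocity relative to ground = (-1.824, 0.999) + (0.893, 0.110) = (-0.931, 1.109) m/s.
Bearing = atan2(-0.93, 1.11) = 319.97° clockwise from north.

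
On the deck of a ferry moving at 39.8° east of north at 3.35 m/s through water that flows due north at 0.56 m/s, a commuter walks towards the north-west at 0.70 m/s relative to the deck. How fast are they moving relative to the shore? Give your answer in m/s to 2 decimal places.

In east/north components (m/s): commuter relative to ferry = (-0.495, 0.495); ferry relative to water = (2.144, 2.574); water relative to ground = (0.000, 0.560).
Sum = (1.649, 3.629) m/s.
Speed = |(1.649, 3.629)| = 3.986 m/s.

3.99 m/s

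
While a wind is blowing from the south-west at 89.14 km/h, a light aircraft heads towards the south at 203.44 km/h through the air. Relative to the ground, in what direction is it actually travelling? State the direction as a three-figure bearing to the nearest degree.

Taking east as x and north as y: velocity relative to the air = (0.000, -203.440) km/h; the air relative to ground = (63.031, 63.031) km/h.
Velocity relative to ground = (0.000, -203.440) + (63.031, 63.031) = (63.031, -140.409) km/h.
Bearing = atan2(63.03, -140.41) = 155.82° clockwise from north.

156°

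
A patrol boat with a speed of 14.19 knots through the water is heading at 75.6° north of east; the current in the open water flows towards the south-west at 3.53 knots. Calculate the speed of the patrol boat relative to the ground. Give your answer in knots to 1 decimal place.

Taking east as x and north as y: velocity relative to the water = (3.529, 13.744) knots; the water relative to ground = (-2.496, -2.496) knots.
Velocity relative to ground = (3.529, 13.744) + (-2.496, -2.496) = (1.033, 11.248) knots.
Speed = |(1.033, 11.248)| = 11.295 knots.

11.3 knots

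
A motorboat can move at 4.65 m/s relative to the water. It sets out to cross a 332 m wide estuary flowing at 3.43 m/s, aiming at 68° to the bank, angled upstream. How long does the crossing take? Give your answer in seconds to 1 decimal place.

77.0 s

The component of the motorboat's velocity perpendicular to the bank is 4.65 × sin 68° = 4.311 m/s.
The flow acts along the bank and has no component across it.
Time = 332 / 4.311 = 77.005 s.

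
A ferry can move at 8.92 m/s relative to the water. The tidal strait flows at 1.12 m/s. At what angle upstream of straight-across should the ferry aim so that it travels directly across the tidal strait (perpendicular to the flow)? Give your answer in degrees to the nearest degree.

To cancel the current, the upstream component of the ferry's velocity must equal the flow: 8.92 sin θ = 1.12.
sin θ = 1.12 / 8.92 = 0.1256.
θ = arcsin(0.1256) = 7.213°.

7°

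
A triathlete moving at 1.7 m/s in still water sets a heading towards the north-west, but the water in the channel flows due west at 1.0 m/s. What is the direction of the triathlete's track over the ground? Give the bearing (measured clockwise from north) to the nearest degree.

299°

Taking east as x and north as y: velocity relative to the water = (-1.202, 1.202) m/s; the water relative to ground = (-1.000, 0.000) m/s.
Velocity relative to ground = (-1.202, 1.202) + (-1.000, 0.000) = (-2.202, 1.202) m/s.
Bearing = atan2(-2.20, 1.20) = 298.63° clockwise from north.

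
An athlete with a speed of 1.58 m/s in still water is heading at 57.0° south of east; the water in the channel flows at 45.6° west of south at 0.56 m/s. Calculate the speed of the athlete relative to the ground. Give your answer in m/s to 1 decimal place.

Taking east as x and north as y: velocity relative to the water = (0.861, -1.325) m/s; the water relative to ground = (-0.400, -0.392) m/s.
Velocity relative to ground = (0.861, -1.325) + (-0.400, -0.392) = (0.460, -1.717) m/s.
Speed = |(0.460, -1.717)| = 1.778 m/s.

1.8 m/s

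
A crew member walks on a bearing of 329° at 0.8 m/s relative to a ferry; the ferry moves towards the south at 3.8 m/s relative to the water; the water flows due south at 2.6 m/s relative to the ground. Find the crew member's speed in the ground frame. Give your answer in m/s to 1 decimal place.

In east/north components (m/s): crew member relative to ferry = (-0.412, 0.686); ferry relative to water = (0.000, -3.800); water relative to ground = (0.000, -2.600).
Sum = (-0.412, -5.714) m/s.
Speed = |(-0.412, -5.714)| = 5.729 m/s.

5.7 m/s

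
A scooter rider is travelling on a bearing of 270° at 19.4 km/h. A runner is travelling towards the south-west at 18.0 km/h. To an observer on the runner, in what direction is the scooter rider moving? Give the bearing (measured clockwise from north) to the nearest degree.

332°

Taking east as x and north as y: scooter rider velocity = (-19.400, 0.000) km/h; runner velocity = (-12.728, -12.728) km/h.
Velocity of scooter rider relative to runner = (-19.400, 0.000) − (-12.728, -12.728) = (-6.672, 12.728) km/h.
Bearing = atan2(-6.67, 12.73) = 332.34° clockwise from north.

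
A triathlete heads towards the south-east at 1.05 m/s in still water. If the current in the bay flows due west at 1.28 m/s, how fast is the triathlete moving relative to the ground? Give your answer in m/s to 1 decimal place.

Taking east as x and north as y: velocity relative to the water = (0.742, -0.742) m/s; the water relative to ground = (-1.280, 0.000) m/s.
Velocity relative to ground = (0.742, -0.742) + (-1.280, 0.000) = (-0.538, -0.742) m/s.
Speed = |(-0.538, -0.742)| = 0.917 m/s.

0.9 m/s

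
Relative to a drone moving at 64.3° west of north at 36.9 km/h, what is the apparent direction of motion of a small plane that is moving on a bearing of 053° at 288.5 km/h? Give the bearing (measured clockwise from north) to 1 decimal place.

Taking east as x and north as y: small plane velocity = (230.406, 173.624) km/h; drone velocity = (-33.250, 16.002) km/h.
Velocity of small plane relative to drone = (230.406, 173.624) − (-33.250, 16.002) = (263.656, 157.622) km/h.
Bearing = atan2(263.66, 157.62) = 59.13° clockwise from north.

059.1°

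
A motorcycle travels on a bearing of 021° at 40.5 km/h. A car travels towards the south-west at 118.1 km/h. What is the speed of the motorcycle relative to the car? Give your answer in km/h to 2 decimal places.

Taking east as x and north as y: motorcycle velocity = (14.514, 37.810) km/h; car velocity = (-83.509, -83.509) km/h.
Velocity of motorcycle relative to car = (14.514, 37.810) − (-83.509, -83.509) = (98.023, 121.319) km/h.
Magnitude = |(98.023, 121.319)| = 155.971 km/h.

155.97 km/h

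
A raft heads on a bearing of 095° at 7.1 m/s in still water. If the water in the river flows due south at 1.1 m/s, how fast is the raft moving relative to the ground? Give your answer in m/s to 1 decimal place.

7.3 m/s

Taking east as x and north as y: velocity relative to the water = (7.073, -0.619) m/s; the water relative to ground = (0.000, -1.100) m/s.
Velocity relative to ground = (7.073, -0.619) + (0.000, -1.100) = (7.073, -1.719) m/s.
Speed = |(7.073, -1.719)| = 7.279 m/s.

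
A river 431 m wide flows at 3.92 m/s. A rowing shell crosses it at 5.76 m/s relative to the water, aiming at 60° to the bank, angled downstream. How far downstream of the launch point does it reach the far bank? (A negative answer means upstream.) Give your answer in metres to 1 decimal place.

Perpendicular speed = 4.988 m/s; crossing time = 431 / 4.988 = 86.402 s.
Net downstream speed = 6.800 m/s.
Drift = 6.800 × 86.402 = 587.534 m (downstream).

587.5 m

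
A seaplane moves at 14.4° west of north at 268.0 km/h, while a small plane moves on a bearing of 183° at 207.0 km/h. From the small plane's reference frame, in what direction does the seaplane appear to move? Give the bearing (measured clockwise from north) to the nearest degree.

353°

Taking east as x and north as y: seaplane velocity = (-66.649, 259.580) km/h; small plane velocity = (-10.834, -206.716) km/h.
Velocity of seaplane relative to small plane = (-66.649, 259.580) − (-10.834, -206.716) = (-55.815, 466.297) km/h.
Bearing = atan2(-55.82, 466.30) = 353.17° clockwise from north.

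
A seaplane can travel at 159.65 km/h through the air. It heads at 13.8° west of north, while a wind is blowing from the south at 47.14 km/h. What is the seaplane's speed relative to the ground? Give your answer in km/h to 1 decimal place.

205.7 km/h

Taking east as x and north as y: velocity relative to the air = (-38.082, 155.042) km/h; the air relative to ground = (0.000, 47.140) km/h.
Velocity relative to ground = (-38.082, 155.042) + (0.000, 47.140) = (-38.082, 202.182) km/h.
Speed = |(-38.082, 202.182)| = 205.737 km/h.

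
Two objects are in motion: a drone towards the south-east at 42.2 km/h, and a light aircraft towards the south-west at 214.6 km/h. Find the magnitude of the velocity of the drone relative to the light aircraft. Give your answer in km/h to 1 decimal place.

Taking east as x and north as y: drone velocity = (29.840, -29.840) km/h; light aircraft velocity = (-151.745, -151.745) km/h.
Velocity of drone relative to light aircraft = (29.840, -29.840) − (-151.745, -151.745) = (181.585, 121.905) km/h.
Magnitude = |(181.585, 121.905)| = 218.710 km/h.

218.7 km/h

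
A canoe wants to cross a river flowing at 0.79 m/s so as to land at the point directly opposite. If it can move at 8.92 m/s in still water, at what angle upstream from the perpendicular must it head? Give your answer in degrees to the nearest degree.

5°

To cancel the current, the upstream component of the canoe's velocity must equal the flow: 8.92 sin θ = 0.79.
sin θ = 0.79 / 8.92 = 0.0886.
θ = arcsin(0.0886) = 5.081°.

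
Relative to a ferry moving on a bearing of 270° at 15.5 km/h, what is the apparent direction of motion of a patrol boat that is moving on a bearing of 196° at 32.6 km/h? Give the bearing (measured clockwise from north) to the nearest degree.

168°

Taking east as x and north as y: patrol boat velocity = (-8.986, -31.337) km/h; ferry velocity = (-15.500, 0.000) km/h.
Velocity of patrol boat relative to ferry = (-8.986, -31.337) − (-15.500, 0.000) = (6.514, -31.337) km/h.
Bearing = atan2(6.51, -31.34) = 168.26° clockwise from north.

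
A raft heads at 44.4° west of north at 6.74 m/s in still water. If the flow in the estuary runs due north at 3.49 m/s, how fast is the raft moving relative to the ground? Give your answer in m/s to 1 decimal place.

9.6 m/s

Taking east as x and north as y: velocity relative to the water = (-4.716, 4.816) m/s; the water relative to ground = (0.000, 3.490) m/s.
Velocity relative to ground = (-4.716, 4.816) + (0.000, 3.490) = (-4.716, 8.306) m/s.
Speed = |(-4.716, 8.306)| = 9.551 m/s.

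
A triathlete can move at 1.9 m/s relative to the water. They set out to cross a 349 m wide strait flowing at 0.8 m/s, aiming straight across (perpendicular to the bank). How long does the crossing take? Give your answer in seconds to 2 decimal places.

The component of the triathlete's velocity perpendicular to the bank is 1.9 m/s.
The current is parallel to the bank, so it does not affect the crossing time.
Time = 349 / 1.900 = 183.684 s.

183.68 s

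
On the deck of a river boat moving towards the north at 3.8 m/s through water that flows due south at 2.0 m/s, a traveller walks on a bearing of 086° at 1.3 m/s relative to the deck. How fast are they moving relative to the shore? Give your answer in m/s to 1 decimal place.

2.3 m/s

In east/north components (m/s): traveller relative to river boat = (1.297, 0.091); river boat relative to water = (0.000, 3.800); water relative to ground = (0.000, -2.000).
Sum = (1.297, 1.891) m/s.
Speed = |(1.297, 1.891)| = 2.293 m/s.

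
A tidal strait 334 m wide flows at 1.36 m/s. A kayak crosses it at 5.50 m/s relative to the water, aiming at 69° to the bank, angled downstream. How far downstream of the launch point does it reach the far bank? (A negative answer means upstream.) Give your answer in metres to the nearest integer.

Perpendicular speed = 5.135 m/s; crossing time = 334 / 5.135 = 65.048 s.
Net downstream speed = 3.331 m/s.
Drift = 3.331 × 65.048 = 216.675 m (downstream).

217 m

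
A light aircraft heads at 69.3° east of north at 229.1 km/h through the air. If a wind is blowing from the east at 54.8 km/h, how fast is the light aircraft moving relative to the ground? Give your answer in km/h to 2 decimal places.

178.89 km/h

Taking east as x and north as y: velocity relative to the air = (214.310, 80.981) km/h; the air relative to ground = (-54.800, 0.000) km/h.
Velocity relative to ground = (214.310, 80.981) + (-54.800, 0.000) = (159.510, 80.981) km/h.
Speed = |(159.510, 80.981)| = 178.889 km/h.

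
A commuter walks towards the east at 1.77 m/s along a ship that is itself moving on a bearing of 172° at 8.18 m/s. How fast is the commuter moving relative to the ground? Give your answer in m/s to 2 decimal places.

Taking east as x and north as y: ship velocity = (1.138, -8.100) m/s; commuter velocity relative to ship = (1.770, 0.000) m/s.
Velocity relative to ground = (1.138, -8.100) + (1.770, 0.000) = (2.908, -8.100) m/s.
Speed = |(2.908, -8.100)| = 8.607 m/s.

8.61 m/s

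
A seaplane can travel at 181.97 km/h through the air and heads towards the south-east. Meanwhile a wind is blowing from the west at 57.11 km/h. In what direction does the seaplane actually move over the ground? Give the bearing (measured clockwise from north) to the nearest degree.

Taking east as x and north as y: velocity relative to the air = (128.672, -128.672) km/h; the air relative to ground = (57.110, 0.000) km/h.
Velocity relative to ground = (128.672, -128.672) + (57.110, 0.000) = (185.782, -128.672) km/h.
Bearing = atan2(185.78, -128.67) = 124.71° clockwise from north.

125°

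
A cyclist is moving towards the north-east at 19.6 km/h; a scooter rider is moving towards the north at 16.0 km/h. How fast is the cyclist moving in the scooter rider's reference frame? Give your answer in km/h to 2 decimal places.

14.02 km/h

Taking east as x and north as y: cyclist velocity = (13.859, 13.859) km/h; scooter rider velocity = (0.000, 16.000) km/h.
Velocity of cyclist relative to scooter rider = (13.859, 13.859) − (0.000, 16.000) = (13.859, -2.141) km/h.
Magnitude = |(13.859, -2.141)| = 14.024 km/h.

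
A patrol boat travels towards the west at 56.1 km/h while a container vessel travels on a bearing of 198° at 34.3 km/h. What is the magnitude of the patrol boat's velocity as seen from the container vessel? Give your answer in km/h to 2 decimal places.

55.99 km/h

Taking east as x and north as y: patrol boat velocity = (-56.100, 0.000) km/h; container vessel velocity = (-10.599, -32.621) km/h.
Velocity of patrol boat relative to container vessel = (-56.100, 0.000) − (-10.599, -32.621) = (-45.501, 32.621) km/h.
Magnitude = |(-45.501, 32.621)| = 55.986 km/h.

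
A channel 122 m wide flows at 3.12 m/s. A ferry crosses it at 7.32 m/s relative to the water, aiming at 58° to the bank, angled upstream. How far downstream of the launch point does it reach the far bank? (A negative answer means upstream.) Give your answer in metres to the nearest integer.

-15 m

Perpendicular speed = 6.208 m/s; crossing time = 122 / 6.208 = 19.653 s.
Net downstream speed = -0.759 m/s.
Drift = -0.759 × 19.653 = -14.917 m (upstream).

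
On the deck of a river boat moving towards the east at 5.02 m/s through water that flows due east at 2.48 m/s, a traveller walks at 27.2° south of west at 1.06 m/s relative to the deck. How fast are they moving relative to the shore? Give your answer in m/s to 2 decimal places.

6.58 m/s

In east/north components (m/s): traveller relative to river boat = (-0.943, -0.485); river boat relative to water = (5.020, 0.000); water relative to ground = (2.480, 0.000).
Sum = (6.557, -0.485) m/s.
Speed = |(6.557, -0.485)| = 6.575 m/s.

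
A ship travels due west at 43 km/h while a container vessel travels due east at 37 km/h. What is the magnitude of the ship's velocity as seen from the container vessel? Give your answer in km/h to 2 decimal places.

Taking east as x and north as y: ship velocity = (-43.000, 0.000) km/h; container vessel velocity = (37.000, 0.000) km/h.
Velocity of ship relative to container vessel = (-43.000, 0.000) − (37.000, 0.000) = (-80.000, 0.000) km/h.
Magnitude = |(-80.000, 0.000)| = 80.000 km/h.

80.00 km/h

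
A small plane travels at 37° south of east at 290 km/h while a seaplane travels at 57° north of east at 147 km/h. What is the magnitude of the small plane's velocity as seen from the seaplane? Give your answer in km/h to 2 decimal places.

Taking east as x and north as y: small plane velocity = (231.604, -174.526) km/h; seaplane velocity = (80.062, 123.285) km/h.
Velocity of small plane relative to seaplane = (231.604, -174.526) − (80.062, 123.285) = (151.542, -297.811) km/h.
Magnitude = |(151.542, -297.811)| = 334.150 km/h.

334.15 km/h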